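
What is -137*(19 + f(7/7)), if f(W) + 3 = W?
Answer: -2329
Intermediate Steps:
f(W) = -3 + W
-137*(19 + f(7/7)) = -137*(19 + (-3 + 7/7)) = -137*(19 + (-3 + 7*(⅐))) = -137*(19 + (-3 + 1)) = -137*(19 - 2) = -137*17 = -2329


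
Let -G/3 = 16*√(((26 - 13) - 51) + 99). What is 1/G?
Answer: -√61/2928 ≈ -0.0026674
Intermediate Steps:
G = -48*√61 (G = -48*√(((26 - 13) - 51) + 99) = -48*√((13 - 51) + 99) = -48*√(-38 + 99) = -48*√61 ≈ -374.89)
1/G = 1/(-48*√61) = -√61/2928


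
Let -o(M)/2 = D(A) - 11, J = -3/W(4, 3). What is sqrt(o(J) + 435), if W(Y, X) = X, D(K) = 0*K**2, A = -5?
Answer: sqrt(457) ≈ 21.378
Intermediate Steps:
D(K) = 0
J = -1 (J = -3/3 = -3*1/3 = -1)
o(M) = 22 (o(M) = -2*(0 - 11) = -2*(-11) = 22)
sqrt(o(J) + 435) = sqrt(22 + 435) = sqrt(457)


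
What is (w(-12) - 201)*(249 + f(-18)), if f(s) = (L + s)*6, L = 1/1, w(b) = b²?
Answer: -8379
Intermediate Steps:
L = 1
f(s) = 6 + 6*s (f(s) = (1 + s)*6 = 6 + 6*s)
(w(-12) - 201)*(249 + f(-18)) = ((-12)² - 201)*(249 + (6 + 6*(-18))) = (144 - 201)*(249 + (6 - 108)) = -57*(249 - 102) = -57*147 = -8379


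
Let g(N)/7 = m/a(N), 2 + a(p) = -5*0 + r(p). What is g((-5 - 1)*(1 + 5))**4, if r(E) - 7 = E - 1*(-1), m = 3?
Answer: 2401/10000 ≈ 0.24010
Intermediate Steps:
r(E) = 8 + E (r(E) = 7 + (E - 1*(-1)) = 7 + (E + 1) = 7 + (1 + E) = 8 + E)
a(p) = 6 + p (a(p) = -2 + (-5*0 + (8 + p)) = -2 + (0 + (8 + p)) = -2 + (8 + p) = 6 + p)
g(N) = 21/(6 + N) (g(N) = 7*(3/(6 + N)) = 21/(6 + N))
g((-5 - 1)*(1 + 5))**4 = (21/(6 + (-5 - 1)*(1 + 5)))**4 = (21/(6 - 6*6))**4 = (21/(6 - 36))**4 = (21/(-30))**4 = (21*(-1/30))**4 = (-7/10)**4 = 2401/10000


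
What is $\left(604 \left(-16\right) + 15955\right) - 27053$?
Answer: $-20762$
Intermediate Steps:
$\left(604 \left(-16\right) + 15955\right) - 27053 = \left(-9664 + 15955\right) - 27053 = 6291 - 27053 = -20762$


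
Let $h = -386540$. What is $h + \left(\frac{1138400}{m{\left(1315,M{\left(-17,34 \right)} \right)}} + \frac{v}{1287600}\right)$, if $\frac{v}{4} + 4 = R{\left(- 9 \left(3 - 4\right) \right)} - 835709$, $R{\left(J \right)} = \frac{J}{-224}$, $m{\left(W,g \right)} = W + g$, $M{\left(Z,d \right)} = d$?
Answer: $- \frac{12505696320386543}{32423484800} \approx -3.857 \cdot 10^{5}$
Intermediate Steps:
$R{\left(J \right)} = - \frac{J}{224}$ ($R{\left(J \right)} = J \left(- \frac{1}{224}\right) = - \frac{J}{224}$)
$v = - \frac{187199721}{56}$ ($v = -16 + 4 \left(- \frac{\left(-9\right) \left(3 - 4\right)}{224} - 835709\right) = -16 + 4 \left(- \frac{\left(-9\right) \left(-1\right)}{224} - 835709\right) = -16 + 4 \left(\left(- \frac{1}{224}\right) 9 - 835709\right) = -16 + 4 \left(- \frac{9}{224} - 835709\right) = -16 + 4 \left(- \frac{187198825}{224}\right) = -16 - \frac{187198825}{56} = - \frac{187199721}{56} \approx -3.3429 \cdot 10^{6}$)
$h + \left(\frac{1138400}{m{\left(1315,M{\left(-17,34 \right)} \right)}} + \frac{v}{1287600}\right) = -386540 + \left(\frac{1138400}{1315 + 34} - \frac{187199721}{56 \cdot 1287600}\right) = -386540 + \left(\frac{1138400}{1349} - \frac{62399907}{24035200}\right) = -386540 + \frac{27277494205457}{32423484800} = - \frac{12505696320386543}{32423484800}$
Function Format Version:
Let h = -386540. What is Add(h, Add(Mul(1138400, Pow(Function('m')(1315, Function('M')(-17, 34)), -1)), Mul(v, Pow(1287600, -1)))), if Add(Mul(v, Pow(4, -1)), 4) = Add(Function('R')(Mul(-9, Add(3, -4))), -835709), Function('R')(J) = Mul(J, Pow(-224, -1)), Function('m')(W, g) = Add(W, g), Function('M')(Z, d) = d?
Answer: Rational(-12505696320386543, 32423484800) ≈ -3.8570e+5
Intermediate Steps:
Function('R')(J) = Mul(Rational(-1, 224), J) (Function('R')(J) = Mul(J, Rational(-1, 224)) = Mul(Rational(-1, 224), J))
v = Rational(-187199721, 56) (v = Add(-16, Mul(4, Add(Mul(Rational(-1, 224), Mul(-9, Add(3, -4))), -835709))) = Add(-16, Mul(4, Add(Mul(Rational(-1, 224), Mul(-9, -1)), -835709))) = Add(-16, Mul(4, Add(Mul(Rational(-1, 224), 9), -835709))) = Add(-16, Mul(4, Add(Rational(-9, 224), -835709))) = Add(-16, Mul(4, Rational(-187198825, 224))) = Add(-16, Rational(-187198825, 56)) = Rational(-187199721, 56) ≈ -3.3429e+6)
Add(h, Add(Mul(1138400, Pow(Function('m')(1315, Function('M')(-17, 34)), -1)), Mul(v, Pow(1287600, -1)))) = Add(-386540, Add(Mul(1138400, Pow(Add(1315, 34), -1)), Mul(Rational(-187199721, 56), Pow(1287600, -1)))) = Add(-386540, Add(Mul(1138400, Pow(1349, -1)), Mul(Rational(-187199721, 56), Rational(1, 1287600)))) = Add(-386540, Add(Mul(1138400, Rational(1, 1349)), Rational(-62399907, 24035200))) = Add(-386540, Add(Rational(1138400, 1349), Rational(-62399907, 24035200))) = Add(-386540, Rational(27277494205457, 32423484800)) = Rational(-12505696320386543, 32423484800)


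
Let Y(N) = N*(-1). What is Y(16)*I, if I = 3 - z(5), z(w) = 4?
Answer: 16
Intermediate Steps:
Y(N) = -N
I = -1 (I = 3 - 1*4 = 3 - 4 = -1)
Y(16)*I = -1*16*(-1) = -16*(-1) = 16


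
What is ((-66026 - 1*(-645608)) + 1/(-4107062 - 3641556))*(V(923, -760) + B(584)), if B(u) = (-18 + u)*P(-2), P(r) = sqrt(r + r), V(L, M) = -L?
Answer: -4145155634814025/7748618 + 2541883087004050*I/3874309 ≈ -5.3495e+8 + 6.5609e+8*I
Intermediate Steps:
P(r) = sqrt(2)*sqrt(r) (P(r) = sqrt(2*r) = sqrt(2)*sqrt(r))
B(u) = 2*I*(-18 + u) (B(u) = (-18 + u)*(sqrt(2)*sqrt(-2)) = (-18 + u)*(sqrt(2)*(I*sqrt(2))) = (-18 + u)*(2*I) = 2*I*(-18 + u))
((-66026 - 1*(-645608)) + 1/(-4107062 - 3641556))*(V(923, -760) + B(584)) = ((-66026 - 1*(-645608)) + 1/(-4107062 - 3641556))*(-1*923 + 2*I*(-18 + 584)) = ((-66026 + 645608) + 1/(-7748618))*(-923 + 2*I*566) = (579582 - 1/7748618)*(-923 + 1132*I) = 4490959517675*(-923 + 1132*I)/7748618 = -4145155634814025/7748618 + 2541883087004050*I/3874309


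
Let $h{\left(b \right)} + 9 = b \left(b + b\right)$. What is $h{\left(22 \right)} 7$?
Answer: $6713$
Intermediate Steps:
$h{\left(b \right)} = -9 + 2 b^{2}$ ($h{\left(b \right)} = -9 + b \left(b + b\right) = -9 + b 2 b = -9 + 2 b^{2}$)
$h{\left(22 \right)} 7 = \left(-9 + 2 \cdot 22^{2}\right) 7 = \left(-9 + 2 \cdot 484\right) 7 = \left(-9 + 968\right) 7 = 959 \cdot 7 = 6713$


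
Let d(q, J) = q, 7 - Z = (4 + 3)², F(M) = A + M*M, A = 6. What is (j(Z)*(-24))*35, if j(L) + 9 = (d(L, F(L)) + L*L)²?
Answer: -2490831000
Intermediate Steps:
F(M) = 6 + M² (F(M) = 6 + M*M = 6 + M²)
Z = -42 (Z = 7 - (4 + 3)² = 7 - 1*7² = 7 - 1*49 = 7 - 49 = -42)
j(L) = -9 + (L + L²)² (j(L) = -9 + (L + L*L)² = -9 + (L + L²)²)
(j(Z)*(-24))*35 = ((-9 + (-42)²*(1 - 42)²)*(-24))*35 = ((-9 + 1764*(-41)²)*(-24))*35 = ((-9 + 1764*1681)*(-24))*35 = ((-9 + 2965284)*(-24))*35 = (2965275*(-24))*35 = -71166600*35 = -2490831000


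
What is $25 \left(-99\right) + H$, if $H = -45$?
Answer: $-2520$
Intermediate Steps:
$25 \left(-99\right) + H = 25 \left(-99\right) - 45 = -2475 - 45 = -2520$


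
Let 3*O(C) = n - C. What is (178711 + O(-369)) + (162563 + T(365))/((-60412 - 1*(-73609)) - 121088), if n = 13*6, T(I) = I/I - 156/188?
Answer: 906969419751/5070877 ≈ 1.7886e+5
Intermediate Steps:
T(I) = 8/47 (T(I) = 1 - 156*1/188 = 1 - 39/47 = 8/47)
n = 78
O(C) = 26 - C/3 (O(C) = (78 - C)/3 = 26 - C/3)
(178711 + O(-369)) + (162563 + T(365))/((-60412 - 1*(-73609)) - 121088) = (178711 + (26 - ⅓*(-369))) + (162563 + 8/47)/((-60412 - 1*(-73609)) - 121088) = (178711 + (26 + 123)) + 7640469/(47*((-60412 + 73609) - 121088)) = (178711 + 149) + 7640469/(47*(13197 - 121088)) = 178860 + (7640469/47)/(-107891) = 178860 + (7640469/47)*(-1/107891) = 178860 - 7640469/5070877 = 906969419751/5070877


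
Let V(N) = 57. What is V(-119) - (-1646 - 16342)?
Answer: 18045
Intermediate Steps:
V(-119) - (-1646 - 16342) = 57 - (-1646 - 16342) = 57 - 1*(-17988) = 57 + 17988 = 18045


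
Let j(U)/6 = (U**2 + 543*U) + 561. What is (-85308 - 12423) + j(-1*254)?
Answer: -534801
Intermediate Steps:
j(U) = 3366 + 6*U**2 + 3258*U (j(U) = 6*((U**2 + 543*U) + 561) = 6*(561 + U**2 + 543*U) = 3366 + 6*U**2 + 3258*U)
(-85308 - 12423) + j(-1*254) = (-85308 - 12423) + (3366 + 6*(-1*254)**2 + 3258*(-1*254)) = -97731 + (3366 + 6*(-254)**2 + 3258*(-254)) = -97731 + (3366 + 6*64516 - 827532) = -97731 + (3366 + 387096 - 827532) = -97731 - 437070 = -534801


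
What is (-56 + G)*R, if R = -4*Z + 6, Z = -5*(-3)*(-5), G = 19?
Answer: -11322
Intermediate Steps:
Z = -75 (Z = 15*(-5) = -75)
R = 306 (R = -4*(-75) + 6 = 300 + 6 = 306)
(-56 + G)*R = (-56 + 19)*306 = -37*306 = -11322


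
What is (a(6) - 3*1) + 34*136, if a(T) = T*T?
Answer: 4657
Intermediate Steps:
a(T) = T²
(a(6) - 3*1) + 34*136 = (6² - 3*1) + 34*136 = (36 - 3) + 4624 = 33 + 4624 = 4657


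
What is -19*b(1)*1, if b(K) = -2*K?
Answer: 38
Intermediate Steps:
-19*b(1)*1 = -(-38)*1 = -19*(-2)*1 = 38*1 = 38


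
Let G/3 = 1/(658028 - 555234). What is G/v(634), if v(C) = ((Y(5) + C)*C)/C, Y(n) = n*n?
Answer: 3/67741246 ≈ 4.4286e-8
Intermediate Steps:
Y(n) = n²
G = 3/102794 (G = 3/(658028 - 555234) = 3/102794 ≈ 2.9185e-5)
v(C) = 25 + C (v(C) = ((5² + C)*C)/C = ((25 + C)*C)/C = (C*(25 + C))/C = 25 + C)
G/v(634) = 3/(102794*(25 + 634)) = (3/102794)/659 = (3/102794)*(1/659) = 3/67741246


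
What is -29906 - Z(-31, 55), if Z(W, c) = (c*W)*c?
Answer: 63869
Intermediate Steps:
Z(W, c) = W*c² (Z(W, c) = (W*c)*c = W*c²)
-29906 - Z(-31, 55) = -29906 - (-31)*55² = -29906 - (-31)*3025 = -29906 - 1*(-93775) = -29906 + 93775 = 63869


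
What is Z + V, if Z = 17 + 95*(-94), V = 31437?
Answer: 22524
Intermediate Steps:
Z = -8913 (Z = 17 - 8930 = -8913)
Z + V = -8913 + 31437 = 22524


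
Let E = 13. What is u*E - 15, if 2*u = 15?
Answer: 165/2 ≈ 82.500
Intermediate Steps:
u = 15/2 (u = (½)*15 = 15/2 ≈ 7.5000)
u*E - 15 = (15/2)*13 - 15 = 195/2 - 15 = 165/2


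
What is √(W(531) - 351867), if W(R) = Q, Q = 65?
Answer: I*√351802 ≈ 593.13*I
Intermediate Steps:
W(R) = 65
√(W(531) - 351867) = √(65 - 351867) = √(-351802) = I*√351802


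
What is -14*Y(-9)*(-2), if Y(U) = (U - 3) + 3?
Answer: -252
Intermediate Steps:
Y(U) = U (Y(U) = (-3 + U) + 3 = U)
-14*Y(-9)*(-2) = -14*(-9)*(-2) = 126*(-2) = -252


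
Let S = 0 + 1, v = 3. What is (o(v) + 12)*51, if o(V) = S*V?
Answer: 765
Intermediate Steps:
S = 1
o(V) = V (o(V) = 1*V = V)
(o(v) + 12)*51 = (3 + 12)*51 = 15*51 = 765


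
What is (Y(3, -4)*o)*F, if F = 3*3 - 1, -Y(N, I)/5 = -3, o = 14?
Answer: 1680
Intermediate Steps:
Y(N, I) = 15 (Y(N, I) = -5*(-3) = 15)
F = 8 (F = 9 - 1 = 8)
(Y(3, -4)*o)*F = (15*14)*8 = 210*8 = 1680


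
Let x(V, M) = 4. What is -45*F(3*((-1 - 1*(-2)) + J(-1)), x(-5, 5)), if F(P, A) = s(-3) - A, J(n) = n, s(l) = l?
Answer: 315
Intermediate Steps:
F(P, A) = -3 - A
-45*F(3*((-1 - 1*(-2)) + J(-1)), x(-5, 5)) = -45*(-3 - 1*4) = -45*(-3 - 4) = -45*(-7) = 315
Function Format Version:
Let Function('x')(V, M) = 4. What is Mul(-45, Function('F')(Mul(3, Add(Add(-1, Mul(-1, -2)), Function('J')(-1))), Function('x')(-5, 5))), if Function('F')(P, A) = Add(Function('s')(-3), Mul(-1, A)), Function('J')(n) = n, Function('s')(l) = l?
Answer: 315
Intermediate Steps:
Function('F')(P, A) = Add(-3, Mul(-1, A))
Mul(-45, Function('F')(Mul(3, Add(Add(-1, Mul(-1, -2)), Function('J')(-1))), Function('x')(-5, 5))) = Mul(-45, Add(-3, Mul(-1, 4))) = Mul(-45, Add(-3, -4)) = Mul(-45, -7) = 315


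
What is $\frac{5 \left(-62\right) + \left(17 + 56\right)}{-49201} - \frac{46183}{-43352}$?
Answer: $\frac{2282524207}{2132961752} \approx 1.0701$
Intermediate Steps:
$\frac{5 \left(-62\right) + \left(17 + 56\right)}{-49201} - \frac{46183}{-43352} = \left(-310 + 73\right) \left(- \frac{1}{49201}\right) - - \frac{46183}{43352} = \left(-237\right) \left(- \frac{1}{49201}\right) + \frac{46183}{43352} = \frac{237}{49201} + \frac{46183}{43352} = \frac{2282524207}{2132961752}$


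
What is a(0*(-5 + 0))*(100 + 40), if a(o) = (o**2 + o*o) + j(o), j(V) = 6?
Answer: 840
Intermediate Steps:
a(o) = 6 + 2*o**2 (a(o) = (o**2 + o*o) + 6 = (o**2 + o**2) + 6 = 2*o**2 + 6 = 6 + 2*o**2)
a(0*(-5 + 0))*(100 + 40) = (6 + 2*(0*(-5 + 0))**2)*(100 + 40) = (6 + 2*(0*(-5))**2)*140 = (6 + 2*0**2)*140 = (6 + 2*0)*140 = (6 + 0)*140 = 6*140 = 840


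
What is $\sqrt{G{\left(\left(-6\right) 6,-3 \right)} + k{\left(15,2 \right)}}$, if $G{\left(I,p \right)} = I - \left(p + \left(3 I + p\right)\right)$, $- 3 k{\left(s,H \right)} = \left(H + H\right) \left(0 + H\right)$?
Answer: $\frac{\sqrt{678}}{3} \approx 8.6795$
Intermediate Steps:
$k{\left(s,H \right)} = - \frac{2 H^{2}}{3}$ ($k{\left(s,H \right)} = - \frac{\left(H + H\right) \left(0 + H\right)}{3} = - \frac{2 H H}{3} = - \frac{2 H^{2}}{3}$)
$G{\left(I,p \right)} = - 2 I - 2 p$ ($G{\left(I,p \right)} = I - \left(p + \left(p + 3 I\right)\right) = I - \left(2 p + 3 I\right) = - 2 I - 2 p$)
$\sqrt{G{\left(\left(-6\right) 6,-3 \right)} + k{\left(15,2 \right)}} = \sqrt{\left(- 2 \left(\left(-6\right) 6\right) - -6\right) - \frac{2 \cdot 2^{2}}{3}} = \sqrt{\left(\left(-2\right) \left(-36\right) + 6\right) - \frac{8}{3}} = \sqrt{\left(72 + 6\right) - \frac{8}{3}} = \sqrt{78 - \frac{8}{3}} = \sqrt{\frac{226}{3}} = \frac{\sqrt{678}}{3}$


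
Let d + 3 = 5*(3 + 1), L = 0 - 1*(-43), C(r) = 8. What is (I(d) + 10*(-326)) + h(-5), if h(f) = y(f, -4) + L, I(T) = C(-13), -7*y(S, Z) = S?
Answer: -22458/7 ≈ -3208.3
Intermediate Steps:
y(S, Z) = -S/7
L = 43 (L = 0 + 43 = 43)
d = 17 (d = -3 + 5*(3 + 1) = -3 + 5*4 = -3 + 20 = 17)
I(T) = 8
h(f) = 43 - f/7 (h(f) = -f/7 + 43 = 43 - f/7)
(I(d) + 10*(-326)) + h(-5) = (8 + 10*(-326)) + (43 - ⅐*(-5)) = (8 - 3260) + (43 + 5/7) = -3252 + 306/7 = -22458/7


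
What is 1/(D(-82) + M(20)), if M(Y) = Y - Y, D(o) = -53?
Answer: -1/53 ≈ -0.018868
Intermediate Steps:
M(Y) = 0
1/(D(-82) + M(20)) = 1/(-53 + 0) = 1/(-53) = -1/53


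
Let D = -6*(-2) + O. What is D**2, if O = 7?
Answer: 361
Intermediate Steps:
D = 19 (D = -6*(-2) + 7 = 12 + 7 = 19)
D**2 = 19**2 = 361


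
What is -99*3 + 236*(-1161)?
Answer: -274293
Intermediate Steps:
-99*3 + 236*(-1161) = -297 - 273996 = -274293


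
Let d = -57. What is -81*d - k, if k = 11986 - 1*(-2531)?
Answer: -9900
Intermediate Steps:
k = 14517 (k = 11986 + 2531 = 14517)
-81*d - k = -81*(-57) - 1*14517 = 4617 - 14517 = -9900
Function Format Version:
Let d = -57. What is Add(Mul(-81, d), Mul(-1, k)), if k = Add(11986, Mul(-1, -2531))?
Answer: -9900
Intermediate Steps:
k = 14517 (k = Add(11986, 2531) = 14517)
Add(Mul(-81, d), Mul(-1, k)) = Add(Mul(-81, -57), Mul(-1, 14517)) = Add(4617, -14517) = -9900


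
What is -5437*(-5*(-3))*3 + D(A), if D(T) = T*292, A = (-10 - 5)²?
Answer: -178965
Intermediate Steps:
A = 225 (A = (-15)² = 225)
D(T) = 292*T
-5437*(-5*(-3))*3 + D(A) = -5437*(-5*(-3))*3 + 292*225 = -81555*3 + 65700 = -5437*45 + 65700 = -244665 + 65700 = -178965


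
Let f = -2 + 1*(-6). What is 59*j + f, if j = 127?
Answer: 7485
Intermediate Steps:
f = -8 (f = -2 - 6 = -8)
59*j + f = 59*127 - 8 = 7493 - 8 = 7485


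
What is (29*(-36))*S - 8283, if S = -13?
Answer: 5289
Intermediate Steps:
(29*(-36))*S - 8283 = (29*(-36))*(-13) - 8283 = -1044*(-13) - 8283 = 13572 - 8283 = 5289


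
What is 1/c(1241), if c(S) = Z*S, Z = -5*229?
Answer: -1/1420945 ≈ -7.0376e-7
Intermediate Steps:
Z = -1145
c(S) = -1145*S
1/c(1241) = 1/(-1145*1241) = 1/(-1420945) = -1/1420945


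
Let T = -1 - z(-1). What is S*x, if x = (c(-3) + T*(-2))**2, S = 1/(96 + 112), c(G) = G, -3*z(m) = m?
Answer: 1/1872 ≈ 0.00053419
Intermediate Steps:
z(m) = -m/3
T = -4/3 (T = -1 - (-1)*(-1)/3 = -1 - 1*1/3 = -1 - 1/3 = -4/3 ≈ -1.3333)
S = 1/208 ≈ 0.0048077
x = 1/9 (x = (-3 - 4/3*(-2))**2 = (-3 + 8/3)**2 = (-1/3)**2 = 1/9 ≈ 0.11111)
S*x = (1/208)*(1/9) = 1/1872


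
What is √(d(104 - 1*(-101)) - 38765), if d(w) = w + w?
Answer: I*√38355 ≈ 195.84*I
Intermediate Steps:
d(w) = 2*w
√(d(104 - 1*(-101)) - 38765) = √(2*(104 - 1*(-101)) - 38765) = √(2*(104 + 101) - 38765) = √(2*205 - 38765) = √(410 - 38765) = √(-38355) = I*√38355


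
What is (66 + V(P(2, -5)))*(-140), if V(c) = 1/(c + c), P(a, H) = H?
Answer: -9226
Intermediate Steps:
V(c) = 1/(2*c)
(66 + V(P(2, -5)))*(-140) = (66 + (1/2)/(-5))*(-140) = (66 + (1/2)*(-1/5))*(-140) = (66 - 1/10)*(-140) = (659/10)*(-140) = -9226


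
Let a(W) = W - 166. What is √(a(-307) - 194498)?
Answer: 7*I*√3979 ≈ 441.56*I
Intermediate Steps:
a(W) = -166 + W
√(a(-307) - 194498) = √((-166 - 307) - 194498) = √(-473 - 194498) = √(-194971) = 7*I*√3979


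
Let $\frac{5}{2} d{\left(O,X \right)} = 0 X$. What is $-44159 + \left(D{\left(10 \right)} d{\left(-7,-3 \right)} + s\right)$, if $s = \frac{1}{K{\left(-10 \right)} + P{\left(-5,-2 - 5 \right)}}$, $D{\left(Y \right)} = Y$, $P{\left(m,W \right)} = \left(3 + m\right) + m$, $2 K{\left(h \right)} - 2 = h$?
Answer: $- \frac{485750}{11} \approx -44159.0$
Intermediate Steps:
$K{\left(h \right)} = 1 + \frac{h}{2}$
$d{\left(O,X \right)} = 0$ ($d{\left(O,X \right)} = \frac{2 \cdot 0 X}{5} = \frac{2}{5} \cdot 0 = 0$)
$P{\left(m,W \right)} = 3 + 2 m$
$s = - \frac{1}{11}$ ($s = \frac{1}{\left(1 + \frac{1}{2} \left(-10\right)\right) + \left(3 + 2 \left(-5\right)\right)} = \frac{1}{\left(1 - 5\right) + \left(3 - 10\right)} = \frac{1}{-4 - 7} = \frac{1}{-11} = - \frac{1}{11} \approx -0.090909$)
$-44159 + \left(D{\left(10 \right)} d{\left(-7,-3 \right)} + s\right) = -44159 + \left(10 \cdot 0 - \frac{1}{11}\right) = -44159 + \left(0 - \frac{1}{11}\right) = -44159 - \frac{1}{11} = - \frac{485750}{11}$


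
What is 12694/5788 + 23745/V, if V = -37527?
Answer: 56488613/36201046 ≈ 1.5604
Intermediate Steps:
12694/5788 + 23745/V = 12694/5788 + 23745/(-37527) = 12694*(1/5788) + 23745*(-1/37527) = 6347/2894 - 7915/12509 = 56488613/36201046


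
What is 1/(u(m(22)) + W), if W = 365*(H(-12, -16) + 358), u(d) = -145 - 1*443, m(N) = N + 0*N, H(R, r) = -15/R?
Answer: 4/522153 ≈ 7.6606e-6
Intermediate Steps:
m(N) = N (m(N) = N + 0 = N)
u(d) = -588 (u(d) = -145 - 443 = -588)
W = 524505/4 (W = 365*(-15/(-12) + 358) = 365*(-15*(-1/12) + 358) = 365*(5/4 + 358) = 365*(1437/4) = 524505/4 ≈ 1.3113e+5)
1/(u(m(22)) + W) = 1/(-588 + 524505/4) = 1/(522153/4) = 4/522153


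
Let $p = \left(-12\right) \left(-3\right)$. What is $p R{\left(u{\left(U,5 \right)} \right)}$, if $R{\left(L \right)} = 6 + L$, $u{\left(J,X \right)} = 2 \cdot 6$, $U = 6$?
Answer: $648$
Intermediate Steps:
$u{\left(J,X \right)} = 12$
$p = 36$
$p R{\left(u{\left(U,5 \right)} \right)} = 36 \left(6 + 12\right) = 36 \cdot 18 = 648$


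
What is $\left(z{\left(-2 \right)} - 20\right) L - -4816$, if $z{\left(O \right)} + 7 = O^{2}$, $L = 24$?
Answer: $4264$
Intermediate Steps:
$z{\left(O \right)} = -7 + O^{2}$
$\left(z{\left(-2 \right)} - 20\right) L - -4816 = \left(\left(-7 + \left(-2\right)^{2}\right) - 20\right) 24 - -4816 = \left(\left(-7 + 4\right) - 20\right) 24 + 4816 = \left(-3 - 20\right) 24 + 4816 = \left(-23\right) 24 + 4816 = -552 + 4816 = 4264$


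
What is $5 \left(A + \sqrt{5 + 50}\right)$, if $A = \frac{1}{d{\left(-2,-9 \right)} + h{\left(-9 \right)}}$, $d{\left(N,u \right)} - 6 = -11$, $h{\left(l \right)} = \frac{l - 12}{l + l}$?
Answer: $- \frac{30}{23} + 5 \sqrt{55} \approx 35.777$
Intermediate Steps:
$h{\left(l \right)} = \frac{-12 + l}{2 l}$
$d{\left(N,u \right)} = -5$ ($d{\left(N,u \right)} = 6 - 11 = -5$)
$A = - \frac{6}{23}$ ($A = \frac{1}{-5 + \frac{-12 - 9}{2 \left(-9\right)}} = \frac{1}{-5 + \frac{1}{2} \left(- \frac{1}{9}\right) \left(-21\right)} = \frac{1}{-5 + \frac{7}{6}} = \frac{1}{- \frac{23}{6}} = - \frac{6}{23} \approx -0.26087$)
$5 \left(A + \sqrt{5 + 50}\right) = 5 \left(- \frac{6}{23} + \sqrt{5 + 50}\right) = 5 \left(- \frac{6}{23} + \sqrt{55}\right) = - \frac{30}{23} + 5 \sqrt{55}$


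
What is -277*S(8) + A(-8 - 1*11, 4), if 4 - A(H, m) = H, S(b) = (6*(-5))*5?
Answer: 41573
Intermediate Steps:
S(b) = -150 (S(b) = -30*5 = -150)
A(H, m) = 4 - H
-277*S(8) + A(-8 - 1*11, 4) = -277*(-150) + (4 - (-8 - 1*11)) = 41550 + (4 - (-8 - 11)) = 41550 + (4 - 1*(-19)) = 41550 + (4 + 19) = 41550 + 23 = 41573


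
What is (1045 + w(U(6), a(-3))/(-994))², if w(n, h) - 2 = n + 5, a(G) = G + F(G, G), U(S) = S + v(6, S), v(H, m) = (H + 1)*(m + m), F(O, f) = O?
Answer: 1078758508689/988036 ≈ 1.0918e+6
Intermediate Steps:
v(H, m) = 2*m*(1 + H) (v(H, m) = (1 + H)*(2*m) = 2*m*(1 + H))
U(S) = 15*S (U(S) = S + 2*S*(1 + 6) = S + 2*S*7 = S + 14*S = 15*S)
a(G) = 2*G (a(G) = G + G = 2*G)
w(n, h) = 7 + n (w(n, h) = 2 + (n + 5) = 2 + (5 + n) = 7 + n)
(1045 + w(U(6), a(-3))/(-994))² = (1045 + (7 + 15*6)/(-994))² = (1045 + (7 + 90)*(-1/994))² = (1045 + 97*(-1/994))² = (1045 - 97/994)² = (1038633/994)² = 1078758508689/988036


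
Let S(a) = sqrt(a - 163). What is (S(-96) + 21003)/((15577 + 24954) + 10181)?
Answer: 7001/16904 + I*sqrt(259)/50712 ≈ 0.41416 + 0.00031735*I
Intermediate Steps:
S(a) = sqrt(-163 + a)
(S(-96) + 21003)/((15577 + 24954) + 10181) = (sqrt(-163 - 96) + 21003)/((15577 + 24954) + 10181) = (sqrt(-259) + 21003)/(40531 + 10181) = (I*sqrt(259) + 21003)/50712 = (21003 + I*sqrt(259))*(1/50712) = 7001/16904 + I*sqrt(259)/50712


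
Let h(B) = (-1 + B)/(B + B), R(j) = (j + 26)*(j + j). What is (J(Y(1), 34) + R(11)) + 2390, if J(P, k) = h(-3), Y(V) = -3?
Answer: 9614/3 ≈ 3204.7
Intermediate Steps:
R(j) = 2*j*(26 + j) (R(j) = (26 + j)*(2*j) = 2*j*(26 + j))
h(B) = (-1 + B)/(2*B) (h(B) = (-1 + B)/((2*B)) = (-1 + B)*(1/(2*B)) = (-1 + B)/(2*B))
J(P, k) = ⅔ (J(P, k) = (½)*(-1 - 3)/(-3) = (½)*(-⅓)*(-4) = ⅔)
(J(Y(1), 34) + R(11)) + 2390 = (⅔ + 2*11*(26 + 11)) + 2390 = (⅔ + 2*11*37) + 2390 = (⅔ + 814) + 2390 = 2444/3 + 2390 = 9614/3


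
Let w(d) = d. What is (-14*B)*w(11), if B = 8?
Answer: -1232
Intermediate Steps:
(-14*B)*w(11) = -14*8*11 = -112*11 = -1232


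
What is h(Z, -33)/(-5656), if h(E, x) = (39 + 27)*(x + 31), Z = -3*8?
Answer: 33/1414 ≈ 0.023338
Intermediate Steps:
Z = -24
h(E, x) = 2046 + 66*x (h(E, x) = 66*(31 + x) = 2046 + 66*x)
h(Z, -33)/(-5656) = (2046 + 66*(-33))/(-5656) = (2046 - 2178)*(-1/5656) = -132*(-1/5656) = 33/1414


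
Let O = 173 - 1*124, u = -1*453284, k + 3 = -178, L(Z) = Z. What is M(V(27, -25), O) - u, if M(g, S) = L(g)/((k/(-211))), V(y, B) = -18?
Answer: 82040606/181 ≈ 4.5326e+5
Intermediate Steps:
k = -181 (k = -3 - 178 = -181)
u = -453284
O = 49 (O = 173 - 124 = 49)
M(g, S) = 211*g/181 (M(g, S) = g/((-181/(-211))) = g/((-181*(-1/211))) = g/(181/211) = g*(211/181) = 211*g/181)
M(V(27, -25), O) - u = (211/181)*(-18) - 1*(-453284) = -3798/181 + 453284 = 82040606/181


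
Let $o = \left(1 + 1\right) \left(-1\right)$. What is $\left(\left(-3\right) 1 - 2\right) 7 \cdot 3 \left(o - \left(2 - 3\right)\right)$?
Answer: $105$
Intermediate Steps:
$o = -2$ ($o = 2 \left(-1\right) = -2$)
$\left(\left(-3\right) 1 - 2\right) 7 \cdot 3 \left(o - \left(2 - 3\right)\right) = \left(\left(-3\right) 1 - 2\right) 7 \cdot 3 \left(-2 - \left(2 - 3\right)\right) = \left(-3 - 2\right) 7 \cdot 3 \left(-2 - -1\right) = \left(-5\right) 7 \cdot 3 \left(-2 + 1\right) = \left(-35\right) 3 \left(-1\right) = \left(-105\right) \left(-1\right) = 105$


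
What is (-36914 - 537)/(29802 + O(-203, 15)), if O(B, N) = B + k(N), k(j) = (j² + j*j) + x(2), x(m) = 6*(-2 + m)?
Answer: -37451/30049 ≈ -1.2463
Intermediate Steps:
x(m) = -12 + 6*m
k(j) = 2*j² (k(j) = (j² + j*j) + (-12 + 6*2) = (j² + j²) + (-12 + 12) = 2*j² + 0 = 2*j²)
O(B, N) = B + 2*N²
(-36914 - 537)/(29802 + O(-203, 15)) = (-36914 - 537)/(29802 + (-203 + 2*15²)) = -37451/(29802 + (-203 + 2*225)) = -37451/(29802 + (-203 + 450)) = -37451/(29802 + 247) = -37451/30049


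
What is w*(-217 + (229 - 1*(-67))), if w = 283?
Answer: 22357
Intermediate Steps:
w*(-217 + (229 - 1*(-67))) = 283*(-217 + (229 - 1*(-67))) = 283*(-217 + (229 + 67)) = 283*(-217 + 296) = 283*79 = 22357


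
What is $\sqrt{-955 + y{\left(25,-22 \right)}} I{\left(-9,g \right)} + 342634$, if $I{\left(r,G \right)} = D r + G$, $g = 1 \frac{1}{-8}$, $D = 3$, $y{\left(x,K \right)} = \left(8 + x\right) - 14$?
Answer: $342634 - \frac{651 i \sqrt{26}}{4} \approx 3.4263 \cdot 10^{5} - 829.87 i$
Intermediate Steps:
$y{\left(x,K \right)} = -6 + x$
$g = - \frac{1}{8}$ ($g = 1 \left(- \frac{1}{8}\right) = - \frac{1}{8} \approx -0.125$)
$I{\left(r,G \right)} = G + 3 r$ ($I{\left(r,G \right)} = 3 r + G = G + 3 r$)
$\sqrt{-955 + y{\left(25,-22 \right)}} I{\left(-9,g \right)} + 342634 = \sqrt{-955 + \left(-6 + 25\right)} \left(- \frac{1}{8} + 3 \left(-9\right)\right) + 342634 = \sqrt{-955 + 19} \left(- \frac{1}{8} - 27\right) + 342634 = \sqrt{-936} \left(- \frac{217}{8}\right) + 342634 = 6 i \sqrt{26} \left(- \frac{217}{8}\right) + 342634 = - \frac{651 i \sqrt{26}}{4} + 342634 = 342634 - \frac{651 i \sqrt{26}}{4}$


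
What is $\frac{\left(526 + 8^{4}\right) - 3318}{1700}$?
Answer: $\frac{326}{425} \approx 0.76706$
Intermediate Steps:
$\frac{\left(526 + 8^{4}\right) - 3318}{1700} = \left(\left(526 + 4096\right) - 3318\right) \frac{1}{1700} = \left(4622 - 3318\right) \frac{1}{1700} = 1304 \cdot \frac{1}{1700} = \frac{326}{425}$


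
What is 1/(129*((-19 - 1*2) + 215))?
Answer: 1/25026 ≈ 3.9958e-5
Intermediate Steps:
1/(129*((-19 - 1*2) + 215)) = 1/(129*((-19 - 2) + 215)) = 1/(129*(-21 + 215)) = 1/(129*194) = 1/25026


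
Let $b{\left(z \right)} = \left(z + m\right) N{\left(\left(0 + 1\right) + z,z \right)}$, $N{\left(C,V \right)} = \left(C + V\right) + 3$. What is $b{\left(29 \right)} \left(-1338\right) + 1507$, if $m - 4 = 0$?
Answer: $-2736041$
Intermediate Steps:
$m = 4$ ($m = 4 + 0 = 4$)
$N{\left(C,V \right)} = 3 + C + V$
$b{\left(z \right)} = \left(4 + z\right) \left(4 + 2 z\right)$ ($b{\left(z \right)} = \left(z + 4\right) \left(3 + \left(\left(0 + 1\right) + z\right) + z\right) = \left(4 + z\right) \left(3 + \left(1 + z\right) + z\right) = \left(4 + z\right) \left(4 + 2 z\right)$)
$b{\left(29 \right)} \left(-1338\right) + 1507 = 2 \left(2 + 29\right) \left(4 + 29\right) \left(-1338\right) + 1507 = 2 \cdot 31 \cdot 33 \left(-1338\right) + 1507 = 2046 \left(-1338\right) + 1507 = -2737548 + 1507 = -2736041$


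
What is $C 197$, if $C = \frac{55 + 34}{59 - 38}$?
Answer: $\frac{17533}{21} \approx 834.9$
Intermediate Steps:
$C = \frac{89}{21} \approx 4.2381$
$C 197 = \frac{89}{21} \cdot 197 = \frac{17533}{21}$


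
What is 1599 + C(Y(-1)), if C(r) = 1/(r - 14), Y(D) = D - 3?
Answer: 28781/18 ≈ 1598.9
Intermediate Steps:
Y(D) = -3 + D
C(r) = 1/(-14 + r)
1599 + C(Y(-1)) = 1599 + 1/(-14 + (-3 - 1)) = 1599 + 1/(-14 - 4) = 1599 + 1/(-18) = 1599 - 1/18 = 28781/18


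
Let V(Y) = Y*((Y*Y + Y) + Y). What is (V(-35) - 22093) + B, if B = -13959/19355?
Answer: -1210049849/19355 ≈ -62519.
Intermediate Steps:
B = -13959/19355 (B = -13959*1/19355 = -13959/19355 ≈ -0.72121)
V(Y) = Y*(Y² + 2*Y) (V(Y) = Y*((Y² + Y) + Y) = Y*((Y + Y²) + Y) = Y*(Y² + 2*Y))
(V(-35) - 22093) + B = ((-35)²*(2 - 35) - 22093) - 13959/19355 = (1225*(-33) - 22093) - 13959/19355 = (-40425 - 22093) - 13959/19355 = -62518 - 13959/19355 = -1210049849/19355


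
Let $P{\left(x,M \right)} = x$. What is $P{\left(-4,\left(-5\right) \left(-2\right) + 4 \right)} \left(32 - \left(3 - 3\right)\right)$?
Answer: $-128$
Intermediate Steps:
$P{\left(-4,\left(-5\right) \left(-2\right) + 4 \right)} \left(32 - \left(3 - 3\right)\right) = - 4 \left(32 - \left(3 - 3\right)\right) = - 4 \left(32 - 0\right) = - 4 \left(32 + 0\right) = \left(-4\right) 32 = -128$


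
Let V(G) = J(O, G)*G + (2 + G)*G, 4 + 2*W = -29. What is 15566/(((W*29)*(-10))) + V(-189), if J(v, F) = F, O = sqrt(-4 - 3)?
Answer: 340056806/4785 ≈ 71067.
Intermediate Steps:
O = I*sqrt(7) (O = sqrt(-7) = I*sqrt(7) ≈ 2.6458*I)
W = -33/2 (W = -2 + (1/2)*(-29) = -2 - 29/2 = -33/2 ≈ -16.500)
V(G) = G**2 + G*(2 + G) (V(G) = G*G + (2 + G)*G = G**2 + G*(2 + G))
15566/(((W*29)*(-10))) + V(-189) = 15566/((-33/2*29*(-10))) + 2*(-189)*(1 - 189) = 15566/((-957/2*(-10))) + 2*(-189)*(-188) = 15566/4785 + 71064 = 340056806/4785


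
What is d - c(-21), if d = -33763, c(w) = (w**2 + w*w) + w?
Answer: -34624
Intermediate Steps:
c(w) = w + 2*w**2 (c(w) = (w**2 + w**2) + w = 2*w**2 + w = w + 2*w**2)
d - c(-21) = -33763 - (-21)*(1 + 2*(-21)) = -33763 - (-21)*(1 - 42) = -33763 - (-21)*(-41) = -33763 - 1*861 = -33763 - 861 = -34624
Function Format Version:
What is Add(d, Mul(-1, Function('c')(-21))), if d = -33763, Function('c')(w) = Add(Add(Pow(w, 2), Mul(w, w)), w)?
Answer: -34624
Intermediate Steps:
Function('c')(w) = Add(w, Mul(2, Pow(w, 2))) (Function('c')(w) = Add(Add(Pow(w, 2), Pow(w, 2)), w) = Add(Mul(2, Pow(w, 2)), w) = Add(w, Mul(2, Pow(w, 2))))
Add(d, Mul(-1, Function('c')(-21))) = Add(-33763, Mul(-1, Mul(-21, Add(1, Mul(2, -21))))) = Add(-33763, Mul(-1, Mul(-21, Add(1, -42)))) = Add(-33763, Mul(-1, Mul(-21, -41))) = Add(-33763, Mul(-1, 861)) = Add(-33763, -861) = -34624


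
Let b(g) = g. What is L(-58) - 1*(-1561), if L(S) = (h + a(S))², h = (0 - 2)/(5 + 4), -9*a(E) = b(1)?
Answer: 14050/9 ≈ 1561.1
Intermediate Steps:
a(E) = -⅑ (a(E) = -⅑*1 = -⅑)
h = -2/9 ≈ -0.22222
L(S) = ⅑ (L(S) = (-2/9 - ⅑)² = (-⅓)² = ⅑)
L(-58) - 1*(-1561) = ⅑ - 1*(-1561) = ⅑ + 1561 = 14050/9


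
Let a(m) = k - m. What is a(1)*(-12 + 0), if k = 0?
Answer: 12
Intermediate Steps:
a(m) = -m (a(m) = 0 - m = -m)
a(1)*(-12 + 0) = (-1*1)*(-12 + 0) = -1*(-12) = 12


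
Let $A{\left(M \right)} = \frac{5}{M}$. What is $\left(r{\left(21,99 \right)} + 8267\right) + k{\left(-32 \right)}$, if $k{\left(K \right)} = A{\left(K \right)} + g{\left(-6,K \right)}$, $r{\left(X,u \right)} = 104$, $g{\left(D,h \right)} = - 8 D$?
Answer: $\frac{269403}{32} \approx 8418.8$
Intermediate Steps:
$k{\left(K \right)} = 48 + \frac{5}{K}$ ($k{\left(K \right)} = \frac{5}{K} - -48 = \frac{5}{K} + 48 = 48 + \frac{5}{K}$)
$\left(r{\left(21,99 \right)} + 8267\right) + k{\left(-32 \right)} = \left(104 + 8267\right) + \left(48 + \frac{5}{-32}\right) = 8371 + \left(48 + 5 \left(- \frac{1}{32}\right)\right) = 8371 + \left(48 - \frac{5}{32}\right) = 8371 + \frac{1531}{32} = \frac{269403}{32}$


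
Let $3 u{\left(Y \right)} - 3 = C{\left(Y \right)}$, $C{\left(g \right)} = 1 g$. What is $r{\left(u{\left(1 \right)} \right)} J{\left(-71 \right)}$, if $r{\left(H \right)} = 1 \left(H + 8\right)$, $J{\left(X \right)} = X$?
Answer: $- \frac{1988}{3} \approx -662.67$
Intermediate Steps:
$C{\left(g \right)} = g$
$u{\left(Y \right)} = 1 + \frac{Y}{3}$
$r{\left(H \right)} = 8 + H$ ($r{\left(H \right)} = 1 \left(8 + H\right) = 8 + H$)
$r{\left(u{\left(1 \right)} \right)} J{\left(-71 \right)} = \left(8 + \left(1 + \frac{1}{3} \cdot 1\right)\right) \left(-71\right) = \left(8 + \left(1 + \frac{1}{3}\right)\right) \left(-71\right) = \left(8 + \frac{4}{3}\right) \left(-71\right) = \frac{28}{3} \left(-71\right) = - \frac{1988}{3}$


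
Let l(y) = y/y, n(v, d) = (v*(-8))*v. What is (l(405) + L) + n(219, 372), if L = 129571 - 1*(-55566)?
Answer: -198550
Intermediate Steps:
L = 185137 (L = 129571 + 55566 = 185137)
n(v, d) = -8*v² (n(v, d) = (-8*v)*v = -8*v²)
l(y) = 1
(l(405) + L) + n(219, 372) = (1 + 185137) - 8*219² = 185138 - 8*47961 = 185138 - 383688 = -198550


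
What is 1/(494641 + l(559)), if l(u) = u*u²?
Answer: 1/175171520 ≈ 5.7087e-9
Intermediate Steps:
l(u) = u³
1/(494641 + l(559)) = 1/(494641 + 559³) = 1/(494641 + 174676879) = 1/175171520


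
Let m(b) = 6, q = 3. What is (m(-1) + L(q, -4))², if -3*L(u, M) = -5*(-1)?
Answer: 169/9 ≈ 18.778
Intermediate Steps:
L(u, M) = -5/3 (L(u, M) = -(-5)*(-1)/3 = -⅓*5 = -5/3)
(m(-1) + L(q, -4))² = (6 - 5/3)² = (13/3)² = 169/9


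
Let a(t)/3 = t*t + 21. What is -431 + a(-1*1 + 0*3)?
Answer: -365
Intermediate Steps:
a(t) = 63 + 3*t**2 (a(t) = 3*(t*t + 21) = 3*(t**2 + 21) = 3*(21 + t**2) = 63 + 3*t**2)
-431 + a(-1*1 + 0*3) = -431 + (63 + 3*(-1*1 + 0*3)**2) = -431 + (63 + 3*(-1 + 0)**2) = -431 + (63 + 3*(-1)**2) = -431 + (63 + 3*1) = -431 + (63 + 3) = -431 + 66 = -365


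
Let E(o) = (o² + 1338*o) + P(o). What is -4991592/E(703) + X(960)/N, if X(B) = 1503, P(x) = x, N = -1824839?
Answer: -4555504674633/1309801915157 ≈ -3.4780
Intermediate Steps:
E(o) = o² + 1339*o (E(o) = (o² + 1338*o) + o = o² + 1339*o)
-4991592/E(703) + X(960)/N = -4991592*1/(703*(1339 + 703)) + 1503/(-1824839) = -4991592/(703*2042) + 1503*(-1/1824839) = -4991592/1435526 - 1503/1824839 = -4991592*1/1435526 - 1503/1824839 = -2495796/717763 - 1503/1824839 = -4555504674633/1309801915157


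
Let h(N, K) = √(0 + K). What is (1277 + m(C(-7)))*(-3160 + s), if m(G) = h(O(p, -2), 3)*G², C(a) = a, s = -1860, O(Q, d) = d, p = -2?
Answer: -6410540 - 245980*√3 ≈ -6.8366e+6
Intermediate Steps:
h(N, K) = √K
m(G) = √3*G²
(1277 + m(C(-7)))*(-3160 + s) = (1277 + √3*(-7)²)*(-3160 - 1860) = (1277 + √3*49)*(-5020) = (1277 + 49*√3)*(-5020) = -6410540 - 245980*√3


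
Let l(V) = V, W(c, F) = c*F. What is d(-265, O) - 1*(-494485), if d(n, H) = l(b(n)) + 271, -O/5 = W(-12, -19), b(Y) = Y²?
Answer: 564981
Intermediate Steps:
W(c, F) = F*c
O = -1140 (O = -(-95)*(-12) = -5*228 = -1140)
d(n, H) = 271 + n² (d(n, H) = n² + 271 = 271 + n²)
d(-265, O) - 1*(-494485) = (271 + (-265)²) - 1*(-494485) = (271 + 70225) + 494485 = 70496 + 494485 = 564981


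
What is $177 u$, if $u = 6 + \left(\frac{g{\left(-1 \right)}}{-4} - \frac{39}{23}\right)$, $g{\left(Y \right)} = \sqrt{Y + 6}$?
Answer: $\frac{17523}{23} - \frac{177 \sqrt{5}}{4} \approx 662.92$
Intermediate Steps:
$g{\left(Y \right)} = \sqrt{6 + Y}$
$u = \frac{99}{23} - \frac{\sqrt{5}}{4}$ ($u = 6 - \left(\frac{39}{23} - \frac{\sqrt{6 - 1}}{-4}\right) = 6 - \left(\frac{39}{23} - \sqrt{5} \left(- \frac{1}{4}\right)\right) = 6 - \left(\frac{39}{23} + \frac{\sqrt{5}}{4}\right) = \frac{99}{23} - \frac{\sqrt{5}}{4} \approx 3.7453$)
$177 u = 177 \left(\frac{99}{23} - \frac{\sqrt{5}}{4}\right) = \frac{17523}{23} - \frac{177 \sqrt{5}}{4}$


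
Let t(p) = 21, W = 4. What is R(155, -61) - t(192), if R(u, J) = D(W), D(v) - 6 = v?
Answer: -11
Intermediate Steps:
D(v) = 6 + v
R(u, J) = 10 (R(u, J) = 6 + 4 = 10)
R(155, -61) - t(192) = 10 - 1*21 = 10 - 21 = -11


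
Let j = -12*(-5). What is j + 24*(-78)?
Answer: -1812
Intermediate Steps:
j = 60
j + 24*(-78) = 60 + 24*(-78) = 60 - 1872 = -1812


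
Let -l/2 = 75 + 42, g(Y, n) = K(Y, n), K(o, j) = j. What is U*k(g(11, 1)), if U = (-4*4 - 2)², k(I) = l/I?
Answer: -75816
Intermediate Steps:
g(Y, n) = n
l = -234 (l = -2*(75 + 42) = -2*117 = -234)
k(I) = -234/I
U = 324 (U = (-16 - 2)² = (-18)² = 324)
U*k(g(11, 1)) = 324*(-234/1) = 324*(-234*1) = 324*(-234) = -75816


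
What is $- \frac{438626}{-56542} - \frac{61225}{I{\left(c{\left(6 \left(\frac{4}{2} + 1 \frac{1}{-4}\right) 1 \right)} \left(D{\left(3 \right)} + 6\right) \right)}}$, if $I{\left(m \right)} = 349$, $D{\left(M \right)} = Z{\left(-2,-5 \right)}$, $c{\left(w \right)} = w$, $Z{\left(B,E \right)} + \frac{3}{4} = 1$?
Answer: $- \frac{1654351738}{9866579} \approx -167.67$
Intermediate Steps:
$Z{\left(B,E \right)} = \frac{1}{4}$ ($Z{\left(B,E \right)} = - \frac{3}{4} + 1 = \frac{1}{4}$)
$D{\left(M \right)} = \frac{1}{4}$
$- \frac{438626}{-56542} - \frac{61225}{I{\left(c{\left(6 \left(\frac{4}{2} + 1 \frac{1}{-4}\right) 1 \right)} \left(D{\left(3 \right)} + 6\right) \right)}} = - \frac{438626}{-56542} - \frac{61225}{349} = \left(-438626\right) \left(- \frac{1}{56542}\right) - \frac{61225}{349} = \frac{219313}{28271} - \frac{61225}{349} = - \frac{1654351738}{9866579}$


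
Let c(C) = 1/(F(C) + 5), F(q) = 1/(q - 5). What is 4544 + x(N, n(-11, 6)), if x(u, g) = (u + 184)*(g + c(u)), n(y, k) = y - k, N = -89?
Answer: 1382631/469 ≈ 2948.0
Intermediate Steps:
F(q) = 1/(-5 + q)
c(C) = 1/(5 + 1/(-5 + C)) (c(C) = 1/(1/(-5 + C) + 5) = 1/(5 + 1/(-5 + C)))
x(u, g) = (184 + u)*(g + (-5 + u)/(-24 + 5*u)) (x(u, g) = (u + 184)*(g + (-5 + u)/(-24 + 5*u)) = (184 + u)*(g + (-5 + u)/(-24 + 5*u)))
4544 + x(N, n(-11, 6)) = 4544 + (-920 + 184*(-89) - 89*(-5 - 89) + (-11 - 1*6)*(-24 + 5*(-89))*(184 - 89))/(-24 + 5*(-89)) = 4544 + (-920 - 16376 - 89*(-94) + (-11 - 6)*(-24 - 445)*95)/(-24 - 445) = 4544 + (-920 - 16376 + 8366 - 17*(-469)*95)/(-469) = 4544 - (-920 - 16376 + 8366 + 757435)/469 = 4544 - 1/469*748505 = 4544 - 748505/469 = 1382631/469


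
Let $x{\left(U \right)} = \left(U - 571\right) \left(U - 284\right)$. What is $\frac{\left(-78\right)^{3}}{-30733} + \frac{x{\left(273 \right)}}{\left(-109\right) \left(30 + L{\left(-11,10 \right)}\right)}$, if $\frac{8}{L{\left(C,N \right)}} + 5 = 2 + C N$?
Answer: $\frac{81776983357}{5664675827} \approx 14.436$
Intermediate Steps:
$x{\left(U \right)} = \left(-571 + U\right) \left(-284 + U\right)$
$L{\left(C,N \right)} = \frac{8}{-3 + C N}$ ($L{\left(C,N \right)} = \frac{8}{-5 + \left(2 + C N\right)} = \frac{8}{-3 + C N}$)
$\frac{\left(-78\right)^{3}}{-30733} + \frac{x{\left(273 \right)}}{\left(-109\right) \left(30 + L{\left(-11,10 \right)}\right)} = \frac{\left(-78\right)^{3}}{-30733} + \frac{162164 + 273^{2} - 233415}{\left(-109\right) \left(30 + \frac{8}{-3 - 110}\right)} = \left(-474552\right) \left(- \frac{1}{30733}\right) + \frac{162164 + 74529 - 233415}{\left(-109\right) \left(30 + \frac{8}{-3 - 110}\right)} = \frac{474552}{30733} + \frac{3278}{\left(-109\right) \left(30 + \frac{8}{-113}\right)} = \frac{474552}{30733} + \frac{3278}{\left(-109\right) \left(30 + 8 \left(- \frac{1}{113}\right)\right)} = \frac{474552}{30733} + \frac{3278}{\left(-109\right) \left(30 - \frac{8}{113}\right)} = \frac{474552}{30733} + \frac{3278}{\left(-109\right) \frac{3382}{113}} = \frac{474552}{30733} + \frac{3278}{- \frac{368638}{113}} = \frac{474552}{30733} + 3278 \left(- \frac{113}{368638}\right) = \frac{474552}{30733} - \frac{185207}{184319} = \frac{81776983357}{5664675827}$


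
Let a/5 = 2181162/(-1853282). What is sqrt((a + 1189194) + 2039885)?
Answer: sqrt(2772687361497294494)/926641 ≈ 1797.0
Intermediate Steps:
a = -5452905/926641 (a = 5*(2181162/(-1853282)) = 5*(2181162*(-1/1853282)) = 5*(-1090581/926641) = -5452905/926641 ≈ -5.8846)
sqrt((a + 1189194) + 2039885) = sqrt((-5452905/926641 + 1189194) + 2039885) = sqrt(1101950464449/926641 + 2039885) = sqrt(2992191540734/926641) = sqrt(2772687361497294494)/926641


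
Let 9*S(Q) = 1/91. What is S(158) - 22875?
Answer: -18734624/819 ≈ -22875.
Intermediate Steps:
S(Q) = 1/819 (S(Q) = (⅑)/91 = (⅑)*(1/91) = 1/819)
S(158) - 22875 = 1/819 - 22875 = -18734624/819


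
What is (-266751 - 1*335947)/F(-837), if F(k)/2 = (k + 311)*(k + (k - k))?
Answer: -301349/440262 ≈ -0.68448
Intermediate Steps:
F(k) = 2*k*(311 + k) (F(k) = 2*((k + 311)*(k + (k - k))) = 2*((311 + k)*(k + 0)) = 2*((311 + k)*k) = 2*(k*(311 + k)) = 2*k*(311 + k))
(-266751 - 1*335947)/F(-837) = (-266751 - 1*335947)/((2*(-837)*(311 - 837))) = (-266751 - 335947)/((2*(-837)*(-526))) = -602698/880524 = -602698*1/880524 = -301349/440262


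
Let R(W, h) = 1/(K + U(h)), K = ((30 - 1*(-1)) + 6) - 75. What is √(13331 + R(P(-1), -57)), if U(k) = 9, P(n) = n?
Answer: √11211342/29 ≈ 115.46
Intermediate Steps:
K = -38 (K = ((30 + 1) + 6) - 75 = (31 + 6) - 75 = 37 - 75 = -38)
R(W, h) = -1/29 (R(W, h) = 1/(-38 + 9) = 1/(-29) = -1/29)
√(13331 + R(P(-1), -57)) = √(13331 - 1/29) = √(386598/29) = √11211342/29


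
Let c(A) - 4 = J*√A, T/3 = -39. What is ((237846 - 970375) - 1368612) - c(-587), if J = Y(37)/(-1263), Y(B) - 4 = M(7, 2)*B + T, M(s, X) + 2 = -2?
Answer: -2101145 - 87*I*√587/421 ≈ -2.1011e+6 - 5.0068*I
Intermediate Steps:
T = -117 (T = 3*(-39) = -117)
M(s, X) = -4 (M(s, X) = -2 - 2 = -4)
Y(B) = -113 - 4*B (Y(B) = 4 + (-4*B - 117) = 4 + (-117 - 4*B) = -113 - 4*B)
J = 87/421 (J = (-113 - 4*37)/(-1263) = (-113 - 148)*(-1/1263) = -261*(-1/1263) = 87/421 ≈ 0.20665)
c(A) = 4 + 87*√A/421
((237846 - 970375) - 1368612) - c(-587) = ((237846 - 970375) - 1368612) - (4 + 87*√(-587)/421) = (-732529 - 1368612) - (4 + 87*(I*√587)/421) = -2101141 - (4 + 87*I*√587/421) = -2101141 + (-4 - 87*I*√587/421) = -2101145 - 87*I*√587/421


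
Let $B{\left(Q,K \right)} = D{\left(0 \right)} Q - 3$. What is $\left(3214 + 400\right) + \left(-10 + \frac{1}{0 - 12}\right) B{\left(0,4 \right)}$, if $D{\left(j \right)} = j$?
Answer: $\frac{14577}{4} \approx 3644.3$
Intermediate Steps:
$B{\left(Q,K \right)} = -3$ ($B{\left(Q,K \right)} = 0 Q - 3 = 0 - 3 = -3$)
$\left(3214 + 400\right) + \left(-10 + \frac{1}{0 - 12}\right) B{\left(0,4 \right)} = \left(3214 + 400\right) + \left(-10 + \frac{1}{0 - 12}\right) \left(-3\right) = 3614 + \left(-10 + \frac{1}{-12}\right) \left(-3\right) = 3614 + \left(-10 - \frac{1}{12}\right) \left(-3\right) = 3614 - - \frac{121}{4} = 3614 + \frac{121}{4} = \frac{14577}{4}$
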